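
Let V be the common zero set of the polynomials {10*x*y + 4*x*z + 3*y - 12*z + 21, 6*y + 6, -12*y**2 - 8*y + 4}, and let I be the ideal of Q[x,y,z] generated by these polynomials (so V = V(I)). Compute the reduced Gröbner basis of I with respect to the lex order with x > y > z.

f_1 = 10*x*y + 4*x*z + 3*y - 12*z + 21, LT = x*y.
f_2 = 6*y + 6, LT = y.
f_3 = -12*y**2 - 8*y + 4, LT = y**2.

S(f_1,f_2): lcm = x*y. S = 2/5*x*z - x + 3/10*y - 6/5*z + 21/10.
  leading term x*z: no divisor's leading term divides it; move 2/5*x*z to the remainder.
  leading term x: no divisor's leading term divides it; move -x to the remainder.
  leading term y: subtract (1/20)·f_2 from 3/10*y - 6/5*z + 21/10 → -6/5*z + 9/5
  leading term z: no divisor's leading term divides it; move -6/5*z to the remainder.
  leading term 1: no divisor's leading term divides it; move 9/5 to the remainder.
  remainder 2/5*x*z - x - 6/5*z + 9/5 ≠ 0; add g_4 = 2/5*x*z - x - 6/5*z + 9/5 to the basis.

S(f_1,f_3): lcm = x*y**2. S = 2/5*x*y*z - 2/3*x*y + 1/3*x + 3/10*y**2 - 6/5*y*z + 21/10*y.
  leading term x*y*z: subtract (1/25*z)·f_1 from 2/5*x*y*z - 2/3*x*y + 1/3*x + 3/10*y**2 - 6/5*y*z + 21/10*y → -2/3*x*y - 4/25*x*z**2 + 1/3*x + 3/10*y**2 - 33/25*y*z + 21/10*y + 12/25*z**2 - 21/25*z
  leading term x*y: subtract (-1/15)·f_1 from -2/3*x*y - 4/25*x*z**2 + 1/3*x + 3/10*y**2 - 33/25*y*z + 21/10*y + 12/25*z**2 - 21/25*z → -4/25*x*z**2 + 4/15*x*z + 1/3*x + 3/10*y**2 - 33/25*y*z + 23/10*y + 12/25*z**2 - 41/25*z + 7/5
  leading term x*z**2: subtract (-2/5*z)·g_4 from -4/25*x*z**2 + 4/15*x*z + 1/3*x + 3/10*y**2 - 33/25*y*z + 23/10*y + 12/25*z**2 - 41/25*z + 7/5 → -2/15*x*z + 1/3*x + 3/10*y**2 - 33/25*y*z + 23/10*y - 23/25*z + 7/5
  leading term x*z: subtract (-1/3)·g_4 from -2/15*x*z + 1/3*x + 3/10*y**2 - 33/25*y*z + 23/10*y - 23/25*z + 7/5 → 3/10*y**2 - 33/25*y*z + 23/10*y - 33/25*z + 2
  leading term y**2: subtract (1/20*y)·f_2 from 3/10*y**2 - 33/25*y*z + 23/10*y - 33/25*z + 2 → -33/25*y*z + 2*y - 33/25*z + 2
  leading term y*z: subtract (-11/50*z)·f_2 from -33/25*y*z + 2*y - 33/25*z + 2 → 2*y + 2
  leading term y: subtract (1/3)·f_2 from 2*y + 2 → 0
  remainder 0.

S(f_2,f_3): lcm = y**2. S = 1/3*y + 1/3.
  leading term y: subtract (1/18)·f_2 from 1/3*y + 1/3 → 0
  remainder 0.

S(f_1,g_4): lcm = x*y*z. S = 5/2*x*y + 2/5*x*z**2 + 33/10*y*z - 9/2*y - 6/5*z**2 + 21/10*z.
  leading term x*y: subtract (1/4)·f_1 from 5/2*x*y + 2/5*x*z**2 + 33/10*y*z - 9/2*y - 6/5*z**2 + 21/10*z → 2/5*x*z**2 - x*z + 33/10*y*z - 21/4*y - 6/5*z**2 + 51/10*z - 21/4
  leading term x*z**2: subtract (z)·g_4 from 2/5*x*z**2 - x*z + 33/10*y*z - 21/4*y - 6/5*z**2 + 51/10*z - 21/4 → 33/10*y*z - 21/4*y + 33/10*z - 21/4
  leading term y*z: subtract (11/20*z)·f_2 from 33/10*y*z - 21/4*y + 33/10*z - 21/4 → -21/4*y - 21/4
  leading term y: subtract (-7/8)·f_2 from -21/4*y - 21/4 → 0
  remainder 0.

S(f_2,g_4): leading monomials are coprime, so the S-polynomial reduces to 0 (Buchberger's first criterion).
S(f_3,g_4): leading monomials are coprime, so the S-polynomial reduces to 0 (Buchberger's first criterion).
Every S-polynomial of the final basis reduces to 0, so we have a Gröbner basis.
Inter-reduce: drop elements whose leading term is divisible by another's, tail-reduce, and make monic.

G = {x*z - 5/2*x - 3*z + 9/2, y + 1}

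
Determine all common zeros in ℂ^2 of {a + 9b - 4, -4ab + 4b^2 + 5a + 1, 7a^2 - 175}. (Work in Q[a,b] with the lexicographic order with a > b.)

{(-5, 1)}

Compute a lex Gröbner basis by Buchberger's algorithm.
f_1 = a + 9b - 4, LT = a.
f_2 = -4ab + 5a + 4b^2 + 1, LT = ab.
f_3 = 7a^2 - 175, LT = a^2.

S(f_1,f_2): lcm = ab. S = 5/4a + 10b^2 - 4b + 1/4.
  leading term a: subtract (5/4)·f_1 from 5/4a + 10b^2 - 4b + 1/4 → 10b^2 - 61/4b + 21/4
  leading term b^2: no divisor's leading term divides it; move 10b^2 to the remainder.
  leading term b: no divisor's leading term divides it; move -61/4b to the remainder.
  leading term 1: no divisor's leading term divides it; move 21/4 to the remainder.
  remainder 10b^2 - 61/4b + 21/4 ≠ 0; add h_4 = 10b^2 - 61/4b + 21/4 to the basis.

S(f_1,f_3): lcm = a^2. S = 9ab - 4a + 25.
  leading term ab: subtract (9b)·f_1 from 9ab - 4a + 25 → -4a - 81b^2 + 36b + 25
  leading term a: subtract (-4)·f_1 from -4a - 81b^2 + 36b + 25 → -81b^2 + 72b + 9
  leading term b^2: subtract (-81/10)·h_4 from -81b^2 + 72b + 9 → -2061/40b + 2061/40
  leading term b: no divisor's leading term divides it; move -2061/40b to the remainder.
  leading term 1: no divisor's leading term divides it; move 2061/40 to the remainder.
  remainder -2061/40b + 2061/40 ≠ 0; add h_5 = -2061/40b + 2061/40 to the basis.

S(f_2,f_3): lcm = a^2b. S = -5/4a^2 - ab^2 - 1/4a + 25b.
  leading term a^2: subtract (-5/4a)·f_1 from -5/4a^2 - ab^2 - 1/4a + 25b → -ab^2 + 45/4ab - 21/4a + 25b
  leading term ab^2: subtract (-b^2)·f_1 from -ab^2 + 45/4ab - 21/4a + 25b → 45/4ab - 21/4a + 9b^3 - 4b^2 + 25b
  leading term ab: subtract (45/4b)·f_1 from 45/4ab - 21/4a + 9b^3 - 4b^2 + 25b → -21/4a + 9b^3 - 421/4b^2 + 70b
  leading term a: subtract (-21/4)·f_1 from -21/4a + 9b^3 - 421/4b^2 + 70b → 9b^3 - 421/4b^2 + 469/4b - 21
  leading term b^3: subtract (9/10b)·h_4 from 9b^3 - 421/4b^2 + 469/4b - 21 → -3661/40b^2 + 4501/40b - 21
  leading term b^2: subtract (-3661/400)·h_4 from -3661/40b^2 + 4501/40b - 21 → -43281/1600b + 43281/1600
  leading term b: subtract (21/40)·h_5 from -43281/1600b + 43281/1600 → 0
  remainder 0.

S(f_1,h_4): leading monomials are coprime, so the S-polynomial reduces to 0 (Buchberger's first criterion).
S(f_2,h_4): lcm = ab^2. S = 11/40ab - 21/40a - b^3 - 1/4b.
  leading term ab: subtract (11/40b)·f_1 from 11/40ab - 21/40a - b^3 - 1/4b → -21/40a - b^3 - 99/40b^2 + 17/20b
  leading term a: subtract (-21/40)·f_1 from -21/40a - b^3 - 99/40b^2 + 17/20b → -b^3 - 99/40b^2 + 223/40b - 21/10
  leading term b^3: subtract (-1/10b)·h_4 from -b^3 - 99/40b^2 + 223/40b - 21/10 → -4b^2 + 61/10b - 21/10
  leading term b^2: subtract (-2/5)·h_4 from -4b^2 + 61/10b - 21/10 → 0
  remainder 0.

S(f_3,h_4): leading monomials are coprime, so the S-polynomial reduces to 0 (Buchberger's first criterion).
S(f_1,h_5): leading monomials are coprime, so the S-polynomial reduces to 0 (Buchberger's first criterion).
S(f_2,h_5): lcm = ab. S = -1/4a - b^2 - 1/4.
  leading term a: subtract (-1/4)·f_1 from -1/4a - b^2 - 1/4 → -b^2 + 9/4b - 5/4
  leading term b^2: subtract (-1/10)·h_4 from -b^2 + 9/4b - 5/4 → 29/40b - 29/40
  leading term b: subtract (-29/2061)·h_5 from 29/40b - 29/40 → 0
  remainder 0.

S(f_3,h_5): leading monomials are coprime, so the S-polynomial reduces to 0 (Buchberger's first criterion).
S(h_4,h_5): lcm = b^2. S = -21/40b + 21/40.
  leading term b: subtract (7/687)·h_5 from -21/40b + 21/40 → 0
  remainder 0.

Every S-polynomial of the final basis reduces to 0, so we have a Gröbner basis.
Inter-reduce: drop elements whose leading term is divisible by another's, tail-reduce, and make monic.
Reduced Gröbner basis: {a + 5, b - 1}.

Since the basis is lex-ordered, b - 1 is univariate in b. Its roots are {1}. Back-substituting each root into the other basis elements fixes the other coordinates.
  b = 1: the earlier basis element becomes a + 5 = 0, giving a = -5 — point (-5, 1).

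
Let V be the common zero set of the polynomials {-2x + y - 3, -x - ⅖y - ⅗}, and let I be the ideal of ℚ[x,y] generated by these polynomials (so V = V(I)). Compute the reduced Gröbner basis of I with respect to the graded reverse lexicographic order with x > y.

G = {x + 1, y - 1}

f_1 = -2x + y - 3, LT = x.
f_2 = -x - ⅖y - ⅗, LT = x.

S(f_1,f_2): lcm = x. S = -9/10y + 9/10.
  leading term y: no divisor's leading term divides it; move -9/10y to the remainder.
  leading term 1: no divisor's leading term divides it; move 9/10 to the remainder.
  remainder -9/10y + 9/10 ≠ 0; add g_3 = -9/10y + 9/10 to the basis.

The other S-polynomials (S(f_1,g_3), S(f_2,g_3)) all reduce to 0 modulo the current basis, so we have a Gröbner basis.
Inter-reduce: drop elements whose leading term is divisible by another's, tail-reduce, and make monic.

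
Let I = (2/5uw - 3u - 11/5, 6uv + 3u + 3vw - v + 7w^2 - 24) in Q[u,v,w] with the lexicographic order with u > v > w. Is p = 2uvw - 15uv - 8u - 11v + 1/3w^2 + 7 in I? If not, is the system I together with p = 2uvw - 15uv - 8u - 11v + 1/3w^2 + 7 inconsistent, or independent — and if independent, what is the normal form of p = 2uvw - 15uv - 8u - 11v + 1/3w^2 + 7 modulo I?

2uvw - 15uv - 8u - 11v + 1/3w^2 + 7 is independent of I; its normal form modulo I is -8u + 1/3w^2 + 7.

First compute the reduced Gröbner basis of I by Buchberger's algorithm.
f_1 = 2/5uw - 3u - 11/5, LT = uw.
f_2 = 6uv + 3u + 3vw - v + 7w^2 - 24, LT = uv.

S(f_1,f_2): lcm = uvw. S = -15/2uv - 1/2uw - 1/2vw^2 + 1/6vw - 11/2v - 7/6w^3 + 4w.
  reduce S modulo (f_1, f_2):
  remainder -1/2vw^2 + 47/12vw - 27/4v - 7/6w^3 + 35/4w^2 + 4w - 131/4 ≠ 0; add h_3 = -1/2vw^2 + 47/12vw - 27/4v - 7/6w^3 + 35/4w^2 + 4w - 131/4 to the basis.

The other S-polynomials (S(f_1,h_3), S(f_2,h_3)) all reduce to 0 modulo the current basis, so we have a Gröbner basis.
Inter-reduce: drop elements whose leading term is divisible by another's, tail-reduce, and make monic.
Reduced Gröbner basis: {uv + 1/2u + 1/2vw - 1/6v + 7/6w^2 - 4, uw - 15/2u - 11/2, vw^2 - 47/6vw + 27/2v + 7/3w^3 - 35/2w^2 - 8w + 131/2}.
Label its elements g_1 = uv + 1/2u + 1/2vw - 1/6v + 7/6w^2 - 4, g_2 = uw - 15/2u - 11/2, g_3 = vw^2 - 47/6vw + 27/2v + 7/3w^3 - 35/2w^2 - 8w + 131/2.

Reduce p = 2uvw - 15uv - 8u - 11v + 1/3w^2 + 7 modulo G:
  leading term uvw: subtract (2w)·g_1 from 2uvw - 15uv - 8u - 11v + 1/3w^2 + 7 → -15uv - uw - 8u - vw^2 + 1/3vw - 11v - 7/3w^3 + 1/3w^2 + 8w + 7
  leading term uv: subtract (-15)·g_1 from -15uv - uw - 8u - vw^2 + 1/3vw - 11v - 7/3w^3 + 1/3w^2 + 8w + 7 → -uw - 1/2u - vw^2 + 47/6vw - 27/2v - 7/3w^3 + 107/6w^2 + 8w - 53
  leading term uw: subtract (-1)·g_2 from -uw - 1/2u - vw^2 + 47/6vw - 27/2v - 7/3w^3 + 107/6w^2 + 8w - 53 → -8u - vw^2 + 47/6vw - 27/2v - 7/3w^3 + 107/6w^2 + 8w - 117/2
  leading term u: no divisor's leading term divides it; move -8u to the remainder.
  leading term vw^2: subtract (-1)·g_3 from -vw^2 + 47/6vw - 27/2v - 7/3w^3 + 107/6w^2 + 8w - 117/2 → 1/3w^2 + 7
  leading term w^2: no divisor's leading term divides it; move 1/3w^2 to the remainder.
  leading term 1: no divisor's leading term divides it; move 7 to the remainder.
  normal form = -8u + 1/3w^2 + 7.
The normal form is nonzero, so p ∉ I. Since p minus its normal form lies in I, I + (p) = I + (r) where r = -8u + 1/3w^2 + 7; decide whether this ideal is the whole ring.
Run Buchberger on G together with r (pairs among the g_i already reduce to 0 since G is a Gröbner basis):
g_1 = uv + 1/2u + 1/2vw - 1/6v + 7/6w^2 - 4, LT = uv.
g_2 = uw - 15/2u - 11/2, LT = uw.
g_3 = vw^2 - 47/6vw + 27/2v + 7/3w^3 - 35/2w^2 - 8w + 131/2, LT = vw^2.
r = -8u + 1/3w^2 + 7, LT = u.

S(g_1,r): lcm = uv. S = 1/2u + 1/24vw^2 + 1/2vw + 17/24v + 7/6w^2 - 4.
  reduce S modulo (g_1, g_2, g_3, r):
  remainder 119/144vw + 7/48v - 7/72w^3 + 23/12w^2 + 1/3w - 151/24 ≠ 0; add m_5 = 119/144vw + 7/48v - 7/72w^3 + 23/12w^2 + 1/3w - 151/24 to the basis.

S(g_2,r): lcm = uw. S = -15/2u + 1/24w^3 + 7/8w - 11/2.
  reduce S modulo (g_1, g_2, g_3, r, m_5):
  remainder 1/24w^3 - 5/16w^2 + 7/8w - 193/16 ≠ 0; add m_6 = 1/24w^3 - 5/16w^2 + 7/8w - 193/16 to the basis.

S(g_1,m_5): lcm = uvw. S = -3/17uv + 2/17uw^3 - 276/119uw^2 + 23/238uw + 906/119u + 1/2vw^2 - 1/6vw + 7/6w^3 - 4w.
  reduce S modulo (g_1, g_2, g_3, r, m_5, m_6):
  remainder -2155/289v + 2166/2023w^2 - 5472/289w + 8892/2023 ≠ 0; add m_7 = -2155/289v + 2166/2023w^2 - 5472/289w + 8892/2023 to the basis.

The other S-polynomials (S(g_1,g_2), S(g_1,g_3), S(g_2,g_3), S(g_3,r), S(g_2,m_5), S(g_3,m_5), S(r,m_5), S(g_1,m_6), S(g_2,m_6), S(g_3,m_6), S(r,m_6), S(m_5,m_6), S(g_1,m_7), S(g_2,m_7), S(g_3,m_7), S(r,m_7), S(m_5,m_7), S(m_6,m_7)) all reduce to 0 modulo the current basis, so we have a Gröbner basis.
Inter-reduce: drop elements whose leading term is divisible by another's, tail-reduce, and make monic.
Reduced Gröbner basis: {u - 1/24w^2 - 7/8, v - 2166/15085w^2 + 5472/2155w - 8892/15085, w^3 - 15/2w^2 + 21w - 579/2}.
The reduced Gröbner basis of I + (p) is {u - 1/24w^2 - 7/8, v - 2166/15085w^2 + 5472/2155w - 8892/15085, w^3 - 15/2w^2 + 21w - 579/2} ≠ {1}, a proper ideal, so the enlarged system stays consistent: p is independent of I, with normal form -8u + 1/3w^2 + 7.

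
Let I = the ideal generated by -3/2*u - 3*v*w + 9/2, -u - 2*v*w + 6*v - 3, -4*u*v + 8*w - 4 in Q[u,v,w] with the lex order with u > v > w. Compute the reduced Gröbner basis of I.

Buchberger's algorithm terminates because the ascending chain of leading-term ideals stabilizes.

f_1 = -3/2*u - 3*v*w + 9/2, LT = u.
f_2 = -u - 2*v*w + 6*v - 3, LT = u.
f_3 = -4*u*v + 8*w - 4, LT = u*v.

S(f_1,f_2): lcm = u. S = 6*v - 6.
  leading term v: no divisor's leading term divides it; move 6*v to the remainder.
  leading term 1: no divisor's leading term divides it; move -6 to the remainder.
  remainder 6*v - 6 ≠ 0; add g_4 = 6*v - 6 to the basis.

S(f_1,f_3): lcm = u*v. S = 2*v**2*w - 3*v + 2*w - 1.
  leading term v**2*w: subtract (1/3*v*w)·g_4 from 2*v**2*w - 3*v + 2*w - 1 → 2*v*w - 3*v + 2*w - 1
  leading term v*w: subtract (1/3*w)·g_4 from 2*v*w - 3*v + 2*w - 1 → -3*v + 4*w - 1
  leading term v: subtract (-1/2)·g_4 from -3*v + 4*w - 1 → 4*w - 4
  leading term w: no divisor's leading term divides it; move 4*w to the remainder.
  leading term 1: no divisor's leading term divides it; move -4 to the remainder.
  remainder 4*w - 4 ≠ 0; add g_5 = 4*w - 4 to the basis.

The other S-polynomials (S(f_2,f_3), S(f_1,g_4), S(f_2,g_4), S(f_3,g_4), S(f_1,g_5), S(f_2,g_5), S(f_3,g_5), S(g_4,g_5)) all reduce to 0 modulo the current basis, so we have a Gröbner basis.
Inter-reduce: drop elements whose leading term is divisible by another's, tail-reduce, and make monic.

G = {u - 1, v - 1, w - 1}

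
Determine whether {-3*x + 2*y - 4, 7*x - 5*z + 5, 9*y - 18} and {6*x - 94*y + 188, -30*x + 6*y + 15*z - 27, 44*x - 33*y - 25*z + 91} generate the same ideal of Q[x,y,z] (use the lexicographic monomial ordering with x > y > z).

Equality of ideals is decidable: compute both reduced Gröbner bases (unique for the ordering) and check whether they agree.
Buchberger on the first generating set:
f_1 = -3*x + 2*y - 4, LT = x.
f_2 = 7*x - 5*z + 5, LT = x.
f_3 = 9*y - 18, LT = y.

S(f_1,f_2): lcm = x. S = -2/3*y + 5/7*z + 13/21.
  leading term y: subtract (-2/27)·f_3 from -2/3*y + 5/7*z + 13/21 → 5/7*z - 5/7
  leading term z: no divisor's leading term divides it; move 5/7*z to the remainder.
  leading term 1: no divisor's leading term divides it; move -5/7 to the remainder.
  remainder 5/7*z - 5/7 ≠ 0; add g_4 = 5/7*z - 5/7 to the basis.

The other S-polynomials (S(f_1,f_3), S(f_2,f_3), S(f_1,g_4), S(f_2,g_4), S(f_3,g_4)) all reduce to 0 modulo the current basis, so we have a Gröbner basis.
Inter-reduce: drop elements whose leading term is divisible by another's, tail-reduce, and make monic.
Reduced Gröbner basis: {x, y - 2, z - 1}.

Buchberger on the second generating set:
h_1 = 6*x - 94*y + 188, LT = x.
h_2 = -30*x + 6*y + 15*z - 27, LT = x.
h_3 = 44*x - 33*y - 25*z + 91, LT = x.

S(h_1,h_2): lcm = x. S = -232/15*y + 1/2*z + 913/30.
  leading term y: no divisor's leading term divides it; move -232/15*y to the remainder.
  leading term z: no divisor's leading term divides it; move 1/2*z to the remainder.
  leading term 1: no divisor's leading term divides it; move 913/30 to the remainder.
  remainder -232/15*y + 1/2*z + 913/30 ≠ 0; add k_4 = -232/15*y + 1/2*z + 913/30 to the basis.

S(h_1,h_3): lcm = x. S = -179/12*y + 25/44*z + 3863/132.
  leading term y: subtract (895/928)·k_4 from -179/12*y + 25/44*z + 3863/132 → 1755/20416*z - 1755/20416
  leading term z: no divisor's leading term divides it; move 1755/20416*z to the remainder.
  leading term 1: no divisor's leading term divides it; move -1755/20416 to the remainder.
  remainder 1755/20416*z - 1755/20416 ≠ 0; add k_5 = 1755/20416*z - 1755/20416 to the basis.

The other S-polynomials (S(h_2,h_3), S(h_1,k_4), S(h_2,k_4), S(h_3,k_4), S(h_1,k_5), S(h_2,k_5), S(h_3,k_5), S(k_4,k_5)) all reduce to 0 modulo the current basis, so we have a Gröbner basis.
Inter-reduce: drop elements whose leading term is divisible by another's, tail-reduce, and make monic.
Reduced Gröbner basis: {x, y - 2, z - 1}.

Same reduced basis, so the two generating sets span the same ideal.

Yes, the ideals are equal.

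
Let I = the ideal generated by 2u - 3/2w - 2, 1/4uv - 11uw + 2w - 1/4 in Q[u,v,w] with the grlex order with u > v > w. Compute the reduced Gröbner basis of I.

G = {vw - 44w^2 + 4/3v - 48w - 4/3, u - 3/4w - 1}

This is the nonlinear analogue of row-reducing a linear system.

f_1 = 2u - 3/2w - 2, LT = u.
f_2 = 1/4uv - 11uw + 2w - 1/4, LT = uv.

S(f_1,f_2): lcm = uv. S = 44uw - 3/4vw - v - 8w + 1.
  leading term uw: subtract (22w)·f_1 from 44uw - 3/4vw - v - 8w + 1 → -3/4vw + 33w^2 - v + 36w + 1
  leading term vw: no divisor's leading term divides it; move -3/4vw to the remainder.
  leading term w^2: no divisor's leading term divides it; move 33w^2 to the remainder.
  leading term v: no divisor's leading term divides it; move -v to the remainder.
  leading term w: no divisor's leading term divides it; move 36w to the remainder.
  leading term 1: no divisor's leading term divides it; move 1 to the remainder.
  remainder -3/4vw + 33w^2 - v + 36w + 1 ≠ 0; add g_3 = -3/4vw + 33w^2 - v + 36w + 1 to the basis.

The other S-polynomials (S(f_1,g_3), S(f_2,g_3)) all reduce to 0 modulo the current basis, so we have a Gröbner basis.
Inter-reduce: drop elements whose leading term is divisible by another's, tail-reduce, and make monic.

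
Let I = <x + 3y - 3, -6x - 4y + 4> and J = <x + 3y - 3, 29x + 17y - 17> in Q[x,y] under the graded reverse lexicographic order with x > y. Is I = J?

Equality of ideals is decidable: compute both reduced Gröbner bases (unique for the ordering) and check whether they agree.
Buchberger on the first generating set:
f_1 = x + 3y - 3, LT = x.
f_2 = -6x - 4y + 4, LT = x.

S(f_1,f_2): lcm = x. S = 7/3y - 7/3.
  reduce S modulo (f_1, f_2):
  remainder 7/3y - 7/3 ≠ 0; add g_3 = 7/3y - 7/3 to the basis.

The other S-polynomials (S(f_1,g_3), S(f_2,g_3)) all reduce to 0 modulo the current basis, so we have a Gröbner basis.
Inter-reduce: drop elements whose leading term is divisible by another's, tail-reduce, and make monic.
Reduced Gröbner basis: {x, y - 1}.

Buchberger on the second generating set:
h_1 = x + 3y - 3, LT = x.
h_2 = 29x + 17y - 17, LT = x.

S(h_1,h_2): lcm = x. S = 70/29y - 70/29.
  reduce S modulo (h_1, h_2):
  remainder 70/29y - 70/29 ≠ 0; add k_3 = 70/29y - 70/29 to the basis.

The other S-polynomials (S(h_1,k_3), S(h_2,k_3)) all reduce to 0 modulo the current basis, so we have a Gröbner basis.
Inter-reduce: drop elements whose leading term is divisible by another's, tail-reduce, and make monic.
Reduced Gröbner basis: {x, y - 1}.

These coincide, so the ideals are equal.

Yes, the ideals are equal.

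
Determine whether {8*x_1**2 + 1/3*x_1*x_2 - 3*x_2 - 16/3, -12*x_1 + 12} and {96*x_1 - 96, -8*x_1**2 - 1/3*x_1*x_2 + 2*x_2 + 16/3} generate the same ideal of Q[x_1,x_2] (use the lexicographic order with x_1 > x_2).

No, the ideals differ.

Two ideals are equal iff their reduced Gröbner bases coincide (the reduced basis is unique for a fixed ordering).
Buchberger on the first generating set:
f_1 = 8*x_1**2 + 1/3*x_1*x_2 - 3*x_2 - 16/3, LT = x_1**2.
f_2 = -12*x_1 + 12, LT = x_1.

S(f_1,f_2): lcm = x_1**2. S = 1/24*x_1*x_2 + x_1 - 3/8*x_2 - 2/3.
  leading term x_1*x_2: subtract (-1/288*x_2)·f_2 from 1/24*x_1*x_2 + x_1 - 3/8*x_2 - 2/3 → x_1 - 1/3*x_2 - 2/3
  leading term x_1: subtract (-1/12)·f_2 from x_1 - 1/3*x_2 - 2/3 → -1/3*x_2 + 1/3
  leading term x_2: no divisor's leading term divides it; move -1/3*x_2 to the remainder.
  leading term 1: no divisor's leading term divides it; move 1/3 to the remainder.
  remainder -1/3*x_2 + 1/3 ≠ 0; add g_3 = -1/3*x_2 + 1/3 to the basis.

The other S-polynomials (S(f_1,g_3), S(f_2,g_3)) all reduce to 0 modulo the current basis, so we have a Gröbner basis.
Inter-reduce: drop elements whose leading term is divisible by another's, tail-reduce, and make monic.
Reduced Gröbner basis: {x_1 - 1, x_2 - 1}.

Buchberger on the second generating set:
h_1 = 96*x_1 - 96, LT = x_1.
h_2 = -8*x_1**2 - 1/3*x_1*x_2 + 2*x_2 + 16/3, LT = x_1**2.

S(h_1,h_2): lcm = x_1**2. S = -1/24*x_1*x_2 - x_1 + 1/4*x_2 + 2/3.
  leading term x_1*x_2: subtract (-1/2304*x_2)·h_1 from -1/24*x_1*x_2 - x_1 + 1/4*x_2 + 2/3 → -x_1 + 5/24*x_2 + 2/3
  leading term x_1: subtract (-1/96)·h_1 from -x_1 + 5/24*x_2 + 2/3 → 5/24*x_2 - 1/3
  leading term x_2: no divisor's leading term divides it; move 5/24*x_2 to the remainder.
  leading term 1: no divisor's leading term divides it; move -1/3 to the remainder.
  remainder 5/24*x_2 - 1/3 ≠ 0; add k_3 = 5/24*x_2 - 1/3 to the basis.

The other S-polynomials (S(h_1,k_3), S(h_2,k_3)) all reduce to 0 modulo the current basis, so we have a Gröbner basis.
Inter-reduce: drop elements whose leading term is divisible by another's, tail-reduce, and make monic.
Reduced Gröbner basis: {x_1 - 1, x_2 - 8/5}.

Since the reduced bases disagree, the two ideals are not the same.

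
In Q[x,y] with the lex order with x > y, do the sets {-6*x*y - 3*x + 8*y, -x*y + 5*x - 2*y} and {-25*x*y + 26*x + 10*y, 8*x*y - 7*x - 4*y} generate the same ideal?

Yes, the ideals are equal.

Since reduced Gröbner bases are canonical representatives of ideals under a given ordering, it suffices to compute and compare them.
Buchberger on the first generating set:
f_1 = -6*x*y - 3*x + 8*y, LT = x*y.
f_2 = -x*y + 5*x - 2*y, LT = x*y.

S(f_1,f_2): lcm = x*y. S = 11/2*x - 10/3*y.
  leading term x: no divisor's leading term divides it; move 11/2*x to the remainder.
  leading term y: no divisor's leading term divides it; move -10/3*y to the remainder.
  remainder 11/2*x - 10/3*y ≠ 0; add g_3 = 11/2*x - 10/3*y to the basis.

S(f_1,g_3): lcm = x*y. S = 1/2*x + 20/33*y**2 - 4/3*y.
  leading term x: subtract (1/11)·g_3 from 1/2*x + 20/33*y**2 - 4/3*y → 20/33*y**2 - 34/33*y
  leading term y**2: no divisor's leading term divides it; move 20/33*y**2 to the remainder.
  leading term y: no divisor's leading term divides it; move -34/33*y to the remainder.
  remainder 20/33*y**2 - 34/33*y ≠ 0; add g_4 = 20/33*y**2 - 34/33*y to the basis.

S(f_2,g_3): lcm = x*y. S = -5*x + 20/33*y**2 + 2*y.
  leading term x: subtract (-10/11)·g_3 from -5*x + 20/33*y**2 + 2*y → 20/33*y**2 - 34/33*y
  leading term y**2: subtract (1)·g_4 from 20/33*y**2 - 34/33*y → 0
  remainder 0.

S(f_1,g_4): lcm = x*y**2. S = 11/5*x*y - 4/3*y**2.
  leading term x*y: subtract (-11/30)·f_1 from 11/5*x*y - 4/3*y**2 → -11/10*x - 4/3*y**2 + 44/15*y
  leading term x: subtract (-1/5)·g_3 from -11/10*x - 4/3*y**2 + 44/15*y → -4/3*y**2 + 34/15*y
  leading term y**2: subtract (-11/5)·g_4 from -4/3*y**2 + 34/15*y → 0
  remainder 0.

S(f_2,g_4): lcm = x*y**2. S = -33/10*x*y + 2*y**2.
  leading term x*y: subtract (11/20)·f_1 from -33/10*x*y + 2*y**2 → 33/20*x + 2*y**2 - 22/5*y
  leading term x: subtract (3/10)·g_3 from 33/20*x + 2*y**2 - 22/5*y → 2*y**2 - 17/5*y
  leading term y**2: subtract (33/10)·g_4 from 2*y**2 - 17/5*y → 0
  remainder 0.

S(g_3,g_4): leading monomials are coprime, so the S-polynomial reduces to 0 (Buchberger's first criterion).
Every S-polynomial of the final basis reduces to 0, so we have a Gröbner basis.
Inter-reduce: drop elements whose leading term is divisible by another's, tail-reduce, and make monic.
Reduced Gröbner basis: {x - 20/33*y, y**2 - 17/10*y}.

Buchberger on the second generating set:
h_1 = -25*x*y + 26*x + 10*y, LT = x*y.
h_2 = 8*x*y - 7*x - 4*y, LT = x*y.

S(h_1,h_2): lcm = x*y. S = -33/200*x + 1/10*y.
  leading term x: no divisor's leading term divides it; move -33/200*x to the remainder.
  leading term y: no divisor's leading term divides it; move 1/10*y to the remainder.
  remainder -33/200*x + 1/10*y ≠ 0; add k_3 = -33/200*x + 1/10*y to the basis.

S(h_1,k_3): lcm = x*y. S = -26/25*x + 20/33*y**2 - 2/5*y.
  leading term x: subtract (208/33)·k_3 from -26/25*x + 20/33*y**2 - 2/5*y → 20/33*y**2 - 34/33*y
  leading term y**2: no divisor's leading term divides it; move 20/33*y**2 to the remainder.
  leading term y: no divisor's leading term divides it; move -34/33*y to the remainder.
  remainder 20/33*y**2 - 34/33*y ≠ 0; add k_4 = 20/33*y**2 - 34/33*y to the basis.

S(h_2,k_3): lcm = x*y. S = -7/8*x + 20/33*y**2 - 1/2*y.
  leading term x: subtract (175/33)·k_3 from -7/8*x + 20/33*y**2 - 1/2*y → 20/33*y**2 - 34/33*y
  leading term y**2: subtract (1)·k_4 from 20/33*y**2 - 34/33*y → 0
  remainder 0.

S(h_1,k_4): lcm = x*y**2. S = 33/50*x*y - 2/5*y**2.
  leading term x*y: subtract (-33/1250)·h_1 from 33/50*x*y - 2/5*y**2 → 429/625*x - 2/5*y**2 + 33/125*y
  leading term x: subtract (-104/25)·k_3 from 429/625*x - 2/5*y**2 + 33/125*y → -2/5*y**2 + 17/25*y
  leading term y**2: subtract (-33/50)·k_4 from -2/5*y**2 + 17/25*y → 0
  remainder 0.

S(h_2,k_4): lcm = x*y**2. S = 33/40*x*y - 1/2*y**2.
  leading term x*y: subtract (-33/1000)·h_1 from 33/40*x*y - 1/2*y**2 → 429/500*x - 1/2*y**2 + 33/100*y
  leading term x: subtract (-26/5)·k_3 from 429/500*x - 1/2*y**2 + 33/100*y → -1/2*y**2 + 17/20*y
  leading term y**2: subtract (-33/40)·k_4 from -1/2*y**2 + 17/20*y → 0
  remainder 0.

S(k_3,k_4): leading monomials are coprime, so the S-polynomial reduces to 0 (Buchberger's first criterion).
Every S-polynomial of the final basis reduces to 0, so we have a Gröbner basis.
Inter-reduce: drop elements whose leading term is divisible by another's, tail-reduce, and make monic.
Reduced Gröbner basis: {x - 20/33*y, y**2 - 17/10*y}.

These coincide, so the ideals are equal.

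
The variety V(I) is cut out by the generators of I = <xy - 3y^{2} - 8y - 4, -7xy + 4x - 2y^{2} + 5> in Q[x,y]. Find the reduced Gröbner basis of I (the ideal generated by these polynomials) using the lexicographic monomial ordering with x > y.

This is the nonlinear analogue of row-reducing a linear system.

f_1 = xy - 3y^{2} - 8y - 4, LT = xy.
f_2 = -7xy + 4x - 2y^{2} + 5, LT = xy.

S(f_1,f_2): lcm = xy. S = \tfrac{4}{7}x - \tfrac{23}{7}y^{2} - 8y - \tfrac{23}{7}.
  leading term x: no divisor's leading term divides it; move \tfrac{4}{7}x to the remainder.
  leading term y^{2}: no divisor's leading term divides it; move -\tfrac{23}{7}y^{2} to the remainder.
  leading term y: no divisor's leading term divides it; move -8y to the remainder.
  leading term 1: no divisor's leading term divides it; move -\tfrac{23}{7} to the remainder.
  remainder \tfrac{4}{7}x - \tfrac{23}{7}y^{2} - 8y - \tfrac{23}{7} ≠ 0; add g_3 = \tfrac{4}{7}x - \tfrac{23}{7}y^{2} - 8y - \tfrac{23}{7} to the basis.

S(f_1,g_3): lcm = xy. S = \tfrac{23}{4}y^{3} + 11y^{2} - \tfrac{9}{4}y - 4.
  leading term y^{3}: no divisor's leading term divides it; move \tfrac{23}{4}y^{3} to the remainder.
  leading term y^{2}: no divisor's leading term divides it; move 11y^{2} to the remainder.
  leading term y: no divisor's leading term divides it; move -\tfrac{9}{4}y to the remainder.
  leading term 1: no divisor's leading term divides it; move -4 to the remainder.
  remainder \tfrac{23}{4}y^{3} + 11y^{2} - \tfrac{9}{4}y - 4 ≠ 0; add g_4 = \tfrac{23}{4}y^{3} + 11y^{2} - \tfrac{9}{4}y - 4 to the basis.

The other S-polynomials (S(f_2,g_3), S(f_1,g_4), S(f_2,g_4), S(g_3,g_4)) all reduce to 0 modulo the current basis, so we have a Gröbner basis.
Inter-reduce: drop elements whose leading term is divisible by another's, tail-reduce, and make monic.

G = {x - \tfrac{23}{4}y^{2} - 14y - \tfrac{23}{4}, y^{3} + \tfrac{44}{23}y^{2} - \tfrac{9}{23}y - \tfrac{16}{23}}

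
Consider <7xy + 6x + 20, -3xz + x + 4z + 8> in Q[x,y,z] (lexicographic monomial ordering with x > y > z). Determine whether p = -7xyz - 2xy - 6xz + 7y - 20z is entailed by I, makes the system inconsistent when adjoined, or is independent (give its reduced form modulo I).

-7xyz - 2xy - 6xz + 7y - 20z is independent of I; its normal form modulo I is 12/7x + 7y + 40/7.

First compute the reduced Gröbner basis of I by Buchberger's algorithm.
f_1 = 7xy + 6x + 20, LT = xy.
f_2 = -3xz + x + 4z + 8, LT = xz.

S(f_1,f_2): lcm = xyz. S = 1/3xy + 6/7xz + 4/3yz + 8/3y + 20/7z.
  reduce S modulo (f_1, f_2):
  remainder 4/3yz + 8/3y + 4z + 4/3 ≠ 0; add h_3 = 4/3yz + 8/3y + 4z + 4/3 to the basis.

The other S-polynomials (S(f_1,h_3), S(f_2,h_3)) all reduce to 0 modulo the current basis, so we have a Gröbner basis.
Inter-reduce: drop elements whose leading term is divisible by another's, tail-reduce, and make monic.
Reduced Gröbner basis: {xy + 6/7x + 20/7, xz - 1/3x - 4/3z - 8/3, yz + 2y + 3z + 1}.
Label its elements g_1 = xy + 6/7x + 20/7, g_2 = xz - 1/3x - 4/3z - 8/3, g_3 = yz + 2y + 3z + 1.

Reduce p = -7xyz - 2xy - 6xz + 7y - 20z modulo G:
  leading term xyz: subtract (-7z)·g_1 from -7xyz - 2xy - 6xz + 7y - 20z → -2xy + 7y
  leading term xy: subtract (-2)·g_1 from -2xy + 7y → 12/7x + 7y + 40/7
  leading term x: no divisor's leading term divides it; move 12/7x to the remainder.
  leading term y: no divisor's leading term divides it; move 7y to the remainder.
  leading term 1: no divisor's leading term divides it; move 40/7 to the remainder.
  normal form = 12/7x + 7y + 40/7.
The normal form is nonzero, so p ∉ I. Since p minus its normal form lies in I, I + (p) = I + (r) where r = 12/7x + 7y + 40/7; decide whether this ideal is the whole ring.
Run Buchberger on G together with r (pairs among the g_i already reduce to 0 since G is a Gröbner basis):
g_1 = xy + 6/7x + 20/7, LT = xy.
g_2 = xz - 1/3x - 4/3z - 8/3, LT = xz.
g_3 = yz + 2y + 3z + 1, LT = yz.
r = 12/7x + 7y + 40/7, LT = x.

S(g_1,r): lcm = xy. S = 6/7x - 49/12y^2 - 10/3y + 20/7.
  reduce S modulo (g_1, g_2, g_3, r):
  remainder -49/12y^2 - 41/6y ≠ 0; add m_5 = -49/12y^2 - 41/6y to the basis.

S(g_2,r): lcm = xz. S = -1/3x - 49/12yz - 14/3z - 8/3.
  reduce S modulo (g_1, g_2, g_3, r, m_5):
  remainder 343/36y + 91/12z + 91/36 ≠ 0; add m_6 = 343/36y + 91/12z + 91/36 to the basis.

S(g_3,m_6): lcm = yz. S = 2y - 39/49z^2 + 134/49z + 1.
  reduce S modulo (g_1, g_2, g_3, r, m_5, m_6):
  remainder -39/49z^2 + 8/7z + 23/49 ≠ 0; add m_7 = -39/49z^2 + 8/7z + 23/49 to the basis.

The other S-polynomials (S(g_1,g_2), S(g_1,g_3), S(g_2,g_3), S(g_3,r), S(g_1,m_5), S(g_2,m_5), S(g_3,m_5), S(r,m_5), S(g_1,m_6), S(g_2,m_6), S(r,m_6), S(m_5,m_6), S(g_1,m_7), S(g_2,m_7), S(g_3,m_7), S(r,m_7), S(m_5,m_7), S(m_6,m_7)) all reduce to 0 modulo the current basis, so we have a Gröbner basis.
Inter-reduce: drop elements whose leading term is divisible by another's, tail-reduce, and make monic.
Reduced Gröbner basis: {x - 13/4z + 9/4, y + 39/49z + 13/49, z^2 - 56/39z - 23/39}.
The reduced Gröbner basis of I + (p) is {x - 13/4z + 9/4, y + 39/49z + 13/49, z^2 - 56/39z - 23/39} ≠ {1}, a proper ideal, so the enlarged system stays consistent: p is independent of I, with normal form 12/7x + 7y + 40/7.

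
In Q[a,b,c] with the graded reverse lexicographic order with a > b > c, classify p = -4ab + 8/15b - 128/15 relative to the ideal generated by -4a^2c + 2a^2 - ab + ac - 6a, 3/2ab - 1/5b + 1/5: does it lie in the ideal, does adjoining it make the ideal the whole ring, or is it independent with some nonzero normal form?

Adjoining -4ab + 8/15b - 128/15 makes the ideal the whole ring: the system is inconsistent.

First compute the reduced Gröbner basis of I by Buchberger's algorithm.
f_1 = -4a^2c + 2a^2 - ab + ac - 6a, LT = a^2c.
f_2 = 3/2ab - 1/5b + 1/5, LT = ab.

S(f_1,f_2): lcm = a^2bc. S = -1/2a^2b + 1/4ab^2 - 7/60abc + 3/2ab - 2/15ac.
  leading term a^2b: subtract (-1/3a)·f_2 from -1/2a^2b + 1/4ab^2 - 7/60abc + 3/2ab - 2/15ac → 1/4ab^2 - 7/60abc + 43/30ab - 2/15ac + 1/15a
  leading term ab^2: subtract (1/6b)·f_2 from 1/4ab^2 - 7/60abc + 43/30ab - 2/15ac + 1/15a → -7/60abc + 43/30ab + 1/30b^2 - 2/15ac + 1/15a - 1/30b
  leading term abc: subtract (-7/90c)·f_2 from -7/60abc + 43/30ab + 1/30b^2 - 2/15ac + 1/15a - 1/30b → 43/30ab + 1/30b^2 - 2/15ac - 7/450bc + 1/15a - 1/30b + 7/450c
  leading term ab: subtract (43/45)·f_2 from 43/30ab + 1/30b^2 - 2/15ac - 7/450bc + 1/15a - 1/30b + 7/450c → 1/30b^2 - 2/15ac - 7/450bc + 1/15a + 71/450b + 7/450c - 43/225
  leading term b^2: no divisor's leading term divides it; move 1/30b^2 to the remainder.
  leading term ac: no divisor's leading term divides it; move -2/15ac to the remainder.
  leading term bc: no divisor's leading term divides it; move -7/450bc to the remainder.
  leading term a: no divisor's leading term divides it; move 1/15a to the remainder.
  leading term b: no divisor's leading term divides it; move 71/450b to the remainder.
  leading term c: no divisor's leading term divides it; move 7/450c to the remainder.
  leading term 1: no divisor's leading term divides it; move -43/225 to the remainder.
  remainder 1/30b^2 - 2/15ac - 7/450bc + 1/15a + 71/450b + 7/450c - 43/225 ≠ 0; add h_3 = 1/30b^2 - 2/15ac - 7/450bc + 1/15a + 71/450b + 7/450c - 43/225 to the basis.

The other S-polynomials (S(f_1,h_3), S(f_2,h_3)) all reduce to 0 modulo the current basis, so we have a Gröbner basis.
Inter-reduce: drop elements whose leading term is divisible by another's, tail-reduce, and make monic.
Reduced Gröbner basis: {a^2c - 1/2a^2 - 1/4ac + 3/2a + 1/30b - 1/30, ab - 2/15b + 2/15, b^2 - 4ac - 7/15bc + 2a + 71/15b + 7/15c - 86/15}.
Label its elements g_1 = a^2c - 1/2a^2 - 1/4ac + 3/2a + 1/30b - 1/30, g_2 = ab - 2/15b + 2/15, g_3 = b^2 - 4ac - 7/15bc + 2a + 71/15b + 7/15c - 86/15.

Reduce p = -4ab + 8/15b - 128/15 modulo G:
  leading term ab: subtract (-4)·g_2 from -4ab + 8/15b - 128/15 → -8
  leading term 1: no divisor's leading term divides it; move -8 to the remainder.
  normal form = -8.
The normal form is nonzero, so p ∉ I. Since p minus its normal form lies in I, I + (p) = I + (r) where r = -8; decide whether this ideal is the whole ring.
Here r = -8 is a nonzero constant, hence a unit: 1 ∈ I + (p), the Gröbner basis of I + (p) is {1}, and the enlarged system has no common solution — adjoining p is inconsistent.

Ideal membership is decidable via reduction modulo a Gröbner basis.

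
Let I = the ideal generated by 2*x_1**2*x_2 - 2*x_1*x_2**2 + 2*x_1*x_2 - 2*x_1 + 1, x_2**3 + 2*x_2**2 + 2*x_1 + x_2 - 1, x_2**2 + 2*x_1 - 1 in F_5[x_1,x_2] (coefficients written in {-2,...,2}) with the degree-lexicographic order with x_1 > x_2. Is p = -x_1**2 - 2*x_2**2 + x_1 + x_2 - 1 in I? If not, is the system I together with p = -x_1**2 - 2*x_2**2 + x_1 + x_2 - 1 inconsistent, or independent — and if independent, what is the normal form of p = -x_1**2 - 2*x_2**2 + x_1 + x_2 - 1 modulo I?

First compute the reduced Gröbner basis of I by Buchberger's algorithm.
f_1 = 2*x_1**2*x_2 - 2*x_1*x_2**2 + 2*x_1*x_2 - 2*x_1 + 1, LT = x_1**2*x_2.
f_2 = x_2**3 + 2*x_2**2 + 2*x_1 + x_2 - 1, LT = x_2**3.
f_3 = x_2**2 + 2*x_1 - 1, LT = x_2**2.

S(f_1,f_2): lcm = x_1**2*x_2**3. S = -x_1*x_2**4 - 2*x_1**2*x_2**2 + x_1*x_2**3 - 2*x_1**3 - x_1**2*x_2 - x_1*x_2**2 + x_1**2 - 2*x_2**2.
  reduce S modulo (f_1, f_2, f_3):
  remainder -2*x_1**3 + 2*x_1**2 + 2*x_1 + x_2 ≠ 0; add h_4 = -2*x_1**3 + 2*x_1**2 + 2*x_1 + x_2 to the basis.

S(f_1,f_3): lcm = x_1**2*x_2**2. S = -x_1*x_2**3 - 2*x_1**3 + x_1*x_2**2 + x_1**2 - x_1*x_2 - 2*x_2.
  reduce S modulo (f_1, f_2, f_3, h_4):
  remainder 2*x_2 ≠ 0; add h_5 = 2*x_2 to the basis.

S(f_2,f_3): lcm = x_2**3. S = -2*x_1*x_2 + 2*x_2**2 + 2*x_1 + 2*x_2 - 1.
  reduce S modulo (f_1, f_2, f_3, h_4, h_5):
  remainder -2*x_1 + 1 ≠ 0; add h_6 = -2*x_1 + 1 to the basis.

The other S-polynomials (S(f_1,h_4), S(f_2,h_4), S(f_3,h_4), S(f_1,h_5), S(f_2,h_5), S(f_3,h_5), S(h_4,h_5), S(f_1,h_6), S(f_2,h_6), S(f_3,h_6), S(h_4,h_6), S(h_5,h_6)) all reduce to 0 modulo the current basis, so we have a Gröbner basis.
Inter-reduce: drop elements whose leading term is divisible by another's, tail-reduce, and make monic.
Reduced Gröbner basis: {x_1 + 2, x_2}.
Label its elements g_1 = x_1 + 2, g_2 = x_2.

Reduce p = -x_1**2 - 2*x_2**2 + x_1 + x_2 - 1 modulo G:
  leading term x_1**2: subtract (-x_1)·g_1 from -x_1**2 - 2*x_2**2 + x_1 + x_2 - 1 → -2*x_2**2 - 2*x_1 + x_2 - 1
  leading term x_2**2: subtract (-2*x_2)·g_2 from -2*x_2**2 - 2*x_1 + x_2 - 1 → -2*x_1 + x_2 - 1
  leading term x_1: subtract (-2)·g_1 from -2*x_1 + x_2 - 1 → x_2 - 2
  leading term x_2: subtract (1)·g_2 from x_2 - 2 → -2
  leading term 1: no divisor's leading term divides it; move -2 to the remainder.
  normal form = -2.
The normal form is nonzero, so p ∉ I. Since p minus its normal form lies in I, I + (p) = I + (r) where r = -2; decide whether this ideal is the whole ring.
Here r = -2 is a nonzero constant, hence a unit: 1 ∈ I + (p), the Gröbner basis of I + (p) is {1}, and the enlarged system has no common solution — adjoining p is inconsistent.

Adjoining -x_1**2 - 2*x_2**2 + x_1 + x_2 - 1 makes the ideal the whole ring: the system is inconsistent.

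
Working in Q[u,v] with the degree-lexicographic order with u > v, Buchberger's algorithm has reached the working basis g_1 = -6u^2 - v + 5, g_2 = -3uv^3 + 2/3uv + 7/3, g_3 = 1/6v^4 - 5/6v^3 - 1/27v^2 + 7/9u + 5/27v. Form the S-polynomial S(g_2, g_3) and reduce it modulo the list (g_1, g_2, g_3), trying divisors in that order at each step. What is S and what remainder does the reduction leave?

S(g_2, g_3) = 5uv^3 - 14/3u^2 - 10/9uv - 7/9v; remainder on division = 0.

lcm(LM(g_2), LM(g_3)) = uv^4.
S = (lcm/LT(g_2))·g_2 − (lcm/LT(g_3))·g_3 = 5uv^3 - 14/3u^2 - 10/9uv - 7/9v.
Reduce S modulo (g_1, g_2, g_3) in that order:
  leading term uv^3: subtract (-5/3)·g_2 from 5uv^3 - 14/3u^2 - 10/9uv - 7/9v → -14/3u^2 - 7/9v + 35/9
  leading term u^2: subtract (7/9)·g_1 from -14/3u^2 - 7/9v + 35/9 → 0
The remainder is 0, so this S-polynomial contributes no new basis element.
An S-polynomial is built so that the two leading terms cancel; whether anything survives reduction is exactly the Gröbner-basis criterion.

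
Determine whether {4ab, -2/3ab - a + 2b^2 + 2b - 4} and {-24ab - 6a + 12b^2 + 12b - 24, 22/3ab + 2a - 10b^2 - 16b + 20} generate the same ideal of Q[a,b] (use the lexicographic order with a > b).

No, the ideals differ.

For a fixed monomial order, each ideal has a unique reduced Gröbner basis; comparing bases decides equality.
Buchberger on the first generating set:
f_1 = 4ab, LT = ab.
f_2 = -2/3ab - a + 2b^2 + 2b - 4, LT = ab.

S(f_1,f_2): lcm = ab. S = -3/2a + 3b^2 + 3b - 6.
  leading term a: no divisor's leading term divides it; move -3/2a to the remainder.
  leading term b^2: no divisor's leading term divides it; move 3b^2 to the remainder.
  leading term b: no divisor's leading term divides it; move 3b to the remainder.
  leading term 1: no divisor's leading term divides it; move -6 to the remainder.
  remainder -3/2a + 3b^2 + 3b - 6 ≠ 0; add g_3 = -3/2a + 3b^2 + 3b - 6 to the basis.

S(f_1,g_3): lcm = ab. S = 2b^3 + 2b^2 - 4b.
  leading term b^3: no divisor's leading term divides it; move 2b^3 to the remainder.
  leading term b^2: no divisor's leading term divides it; move 2b^2 to the remainder.
  leading term b: no divisor's leading term divides it; move -4b to the remainder.
  remainder 2b^3 + 2b^2 - 4b ≠ 0; add g_4 = 2b^3 + 2b^2 - 4b to the basis.

The other S-polynomials (S(f_2,g_3), S(f_1,g_4), S(f_2,g_4), S(g_3,g_4)) all reduce to 0 modulo the current basis, so we have a Gröbner basis.
Inter-reduce: drop elements whose leading term is divisible by another's, tail-reduce, and make monic.
Reduced Gröbner basis: {a - 2b^2 - 2b + 4, b^3 + b^2 - 2b}.

Buchberger on the second generating set:
h_1 = -24ab - 6a + 12b^2 + 12b - 24, LT = ab.
h_2 = 22/3ab + 2a - 10b^2 - 16b + 20, LT = ab.

S(h_1,h_2): lcm = ab. S = -1/44a + 19/22b^2 + 37/22b - 19/11.
  leading term a: no divisor's leading term divides it; move -1/44a to the remainder.
  leading term b^2: no divisor's leading term divides it; move 19/22b^2 to the remainder.
  leading term b: no divisor's leading term divides it; move 37/22b to the remainder.
  leading term 1: no divisor's leading term divides it; move -19/11 to the remainder.
  remainder -1/44a + 19/22b^2 + 37/22b - 19/11 ≠ 0; add k_3 = -1/44a + 19/22b^2 + 37/22b - 19/11 to the basis.

S(h_1,k_3): lcm = ab. S = 1/4a + 38b^3 + 147/2b^2 - 153/2b + 1.
  leading term a: subtract (-11)·k_3 from 1/4a + 38b^3 + 147/2b^2 - 153/2b + 1 → 38b^3 + 83b^2 - 58b - 18
  leading term b^3: no divisor's leading term divides it; move 38b^3 to the remainder.
  leading term b^2: no divisor's leading term divides it; move 83b^2 to the remainder.
  leading term b: no divisor's leading term divides it; move -58b to the remainder.
  leading term 1: no divisor's leading term divides it; move -18 to the remainder.
  remainder 38b^3 + 83b^2 - 58b - 18 ≠ 0; add k_4 = 38b^3 + 83b^2 - 58b - 18 to the basis.

The other S-polynomials (S(h_2,k_3), S(h_1,k_4), S(h_2,k_4), S(k_3,k_4)) all reduce to 0 modulo the current basis, so we have a Gröbner basis.
Inter-reduce: drop elements whose leading term is divisible by another's, tail-reduce, and make monic.
Reduced Gröbner basis: {a - 38b^2 - 74b + 76, b^3 + 83/38b^2 - 29/19b - 9/19}.

These differ, so the ideals are not equal.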